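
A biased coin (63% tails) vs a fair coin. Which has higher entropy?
Fair coin

The fair coin is uniform (p=0.5), maximizing binary entropy at 1 bit. The biased coin has H(0.63) ≈ 0.951 bits — its outcome is more predictable, so its entropy is lower.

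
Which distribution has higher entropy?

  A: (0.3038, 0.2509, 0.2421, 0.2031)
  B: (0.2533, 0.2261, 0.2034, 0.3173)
A

Both distributions are close to uniform, making this a harder comparison.

H(A) = 1.9852 bits
H(B) = 1.9795 bits

The distribution closer to uniform has higher entropy.
Answer: A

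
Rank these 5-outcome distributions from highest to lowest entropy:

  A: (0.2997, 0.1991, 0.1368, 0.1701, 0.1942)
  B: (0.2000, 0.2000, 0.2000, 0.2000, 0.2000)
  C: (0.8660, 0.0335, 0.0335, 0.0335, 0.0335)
B > A > C

Key insight: Entropy is maximized by uniform distributions and minimized by concentrated distributions.

- Uniform distributions have maximum entropy log₂(5) = 2.3219 bits
- The more "peaked" or concentrated a distribution, the lower its entropy

Entropies:
  H(A) = 2.2711 bits
  H(B) = 2.3219 bits
  H(C) = 0.8363 bits

Ranking: B > A > C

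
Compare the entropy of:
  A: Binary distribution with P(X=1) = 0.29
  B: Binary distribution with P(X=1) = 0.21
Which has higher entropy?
A

For binary distributions, entropy is maximized at p=0.5 and decreases as p moves toward 0 or 1.

H(A) = H(0.29) = 0.8687 bits
H(B) = H(0.21) = 0.7415 bits

Distribution A (p=0.29) is closer to uniform (p=0.5), so it has higher entropy.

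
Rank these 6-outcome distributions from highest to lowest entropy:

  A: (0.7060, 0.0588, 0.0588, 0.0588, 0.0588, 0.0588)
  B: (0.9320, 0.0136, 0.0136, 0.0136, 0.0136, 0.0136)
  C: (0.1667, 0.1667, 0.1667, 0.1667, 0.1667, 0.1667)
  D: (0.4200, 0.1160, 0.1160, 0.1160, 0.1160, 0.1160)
C > D > A > B

Key insight: Entropy is maximized by uniform distributions and minimized by concentrated distributions.

Entropies:
  H(A) = 1.5565 bits
  H(B) = 0.5163 bits
  H(C) = 2.5850 bits
  H(D) = 2.3282 bits

Ranking: C > D > A > B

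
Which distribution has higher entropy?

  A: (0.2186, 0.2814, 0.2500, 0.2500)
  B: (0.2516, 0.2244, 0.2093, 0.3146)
A

Both distributions are close to uniform, making this a harder comparison.

H(A) = 1.9943 bits
H(B) = 1.9819 bits

The distribution closer to uniform has higher entropy.
Answer: A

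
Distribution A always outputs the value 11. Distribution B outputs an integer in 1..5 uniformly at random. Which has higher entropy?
B

A is deterministic, so H(A) = 0. B is uniform over 5 outcomes, so H(B) = log₂(5) = 2.322 bits. Any distribution with genuine randomness has higher entropy than a deterministic one.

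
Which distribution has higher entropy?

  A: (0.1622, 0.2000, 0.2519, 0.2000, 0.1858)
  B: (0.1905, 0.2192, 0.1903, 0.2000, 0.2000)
B

Both distributions are close to uniform, making this a harder comparison.

H(A) = 2.3067 bits
H(B) = 2.3200 bits

The distribution closer to uniform has higher entropy.
Answer: B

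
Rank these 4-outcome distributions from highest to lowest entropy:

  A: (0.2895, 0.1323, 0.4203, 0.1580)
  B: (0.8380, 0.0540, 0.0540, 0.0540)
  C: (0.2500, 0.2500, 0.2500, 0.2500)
C > A > B

Key insight: Entropy is maximized by uniform distributions and minimized by concentrated distributions.

- Uniform distributions have maximum entropy log₂(4) = 2.0000 bits
- The more "peaked" or concentrated a distribution, the lower its entropy

Entropies:
  H(A) = 1.8500 bits
  H(B) = 0.8958 bits
  H(C) = 2.0000 bits

Ranking: C > A > B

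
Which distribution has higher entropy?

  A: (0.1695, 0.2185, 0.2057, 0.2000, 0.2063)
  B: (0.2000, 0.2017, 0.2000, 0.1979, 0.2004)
B

Both distributions are close to uniform, making this a harder comparison.

H(A) = 2.3169 bits
H(B) = 2.3219 bits

The distribution closer to uniform has higher entropy.
Answer: B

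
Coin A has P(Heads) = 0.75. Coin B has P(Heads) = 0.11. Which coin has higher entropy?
A

For binary distributions, entropy is maximized at p=0.5 and decreases as p moves toward 0 or 1.

H(A) = H(0.75) = 0.8113 bits
H(B) = H(0.11) = 0.4999 bits

Distribution A (p=0.75) is closer to uniform (p=0.5), so it has higher entropy.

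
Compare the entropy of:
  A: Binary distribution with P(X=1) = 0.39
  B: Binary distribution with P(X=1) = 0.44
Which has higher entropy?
B

For binary distributions, entropy is maximized at p=0.5 and decreases as p moves toward 0 or 1.

H(A) = H(0.39) = 0.9648 bits
H(B) = H(0.44) = 0.9896 bits

Distribution B (p=0.44) is closer to uniform (p=0.5), so it has higher entropy.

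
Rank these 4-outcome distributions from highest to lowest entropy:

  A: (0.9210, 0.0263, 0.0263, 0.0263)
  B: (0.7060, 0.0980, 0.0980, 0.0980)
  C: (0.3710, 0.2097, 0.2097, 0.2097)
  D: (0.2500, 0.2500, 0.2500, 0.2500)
D > C > B > A

Key insight: Entropy is maximized by uniform distributions and minimized by concentrated distributions.

Entropies:
  H(A) = 0.5239 bits
  H(B) = 1.3398 bits
  H(C) = 1.9484 bits
  H(D) = 2.0000 bits

Ranking: D > C > B > A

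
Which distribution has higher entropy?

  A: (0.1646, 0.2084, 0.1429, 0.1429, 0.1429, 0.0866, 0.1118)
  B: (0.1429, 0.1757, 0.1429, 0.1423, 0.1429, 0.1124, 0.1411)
B

Both distributions are close to uniform, making this a harder comparison.

H(A) = 2.7622 bits
H(B) = 2.7972 bits

The distribution closer to uniform has higher entropy.
Answer: B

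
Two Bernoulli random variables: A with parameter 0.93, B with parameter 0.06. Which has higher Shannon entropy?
A

For binary distributions, entropy is maximized at p=0.5 and decreases as p moves toward 0 or 1.

H(A) = H(0.93) = 0.3659 bits
H(B) = H(0.06) = 0.3274 bits

Distribution A (p=0.93) is closer to uniform (p=0.5), so it has higher entropy.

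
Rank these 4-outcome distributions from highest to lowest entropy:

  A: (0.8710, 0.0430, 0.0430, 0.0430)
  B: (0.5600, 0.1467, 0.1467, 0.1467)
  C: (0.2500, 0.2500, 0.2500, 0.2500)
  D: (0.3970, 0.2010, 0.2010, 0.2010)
C > D > B > A

Key insight: Entropy is maximized by uniform distributions and minimized by concentrated distributions.

Entropies:
  H(A) = 0.7591 bits
  H(B) = 1.6870 bits
  H(C) = 2.0000 bits
  H(D) = 1.9249 bits

Ranking: C > D > B > A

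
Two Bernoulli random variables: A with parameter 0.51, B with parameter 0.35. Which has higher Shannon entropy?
A

For binary distributions, entropy is maximized at p=0.5 and decreases as p moves toward 0 or 1.

H(A) = H(0.51) = 0.9997 bits
H(B) = H(0.35) = 0.9341 bits

Distribution A (p=0.51) is closer to uniform (p=0.5), so it has higher entropy.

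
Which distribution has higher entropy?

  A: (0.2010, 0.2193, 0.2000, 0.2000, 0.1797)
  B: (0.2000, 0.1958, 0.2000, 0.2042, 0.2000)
B

Both distributions are close to uniform, making this a harder comparison.

H(A) = 2.3191 bits
H(B) = 2.3218 bits

The distribution closer to uniform has higher entropy.
Answer: B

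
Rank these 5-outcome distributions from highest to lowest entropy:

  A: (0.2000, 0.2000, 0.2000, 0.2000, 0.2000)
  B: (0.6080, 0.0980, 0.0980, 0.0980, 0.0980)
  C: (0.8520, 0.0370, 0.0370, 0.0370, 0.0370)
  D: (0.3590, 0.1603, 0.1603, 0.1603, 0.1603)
A > D > B > C

Key insight: Entropy is maximized by uniform distributions and minimized by concentrated distributions.

Entropies:
  H(A) = 2.3219 bits
  H(B) = 1.7501 bits
  H(C) = 0.9008 bits
  H(D) = 2.2238 bits

Ranking: A > D > B > C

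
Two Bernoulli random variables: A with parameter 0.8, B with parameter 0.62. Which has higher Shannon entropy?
B

For binary distributions, entropy is maximized at p=0.5 and decreases as p moves toward 0 or 1.

H(A) = H(0.8) = 0.7219 bits
H(B) = H(0.62) = 0.9580 bits

Distribution B (p=0.62) is closer to uniform (p=0.5), so it has higher entropy.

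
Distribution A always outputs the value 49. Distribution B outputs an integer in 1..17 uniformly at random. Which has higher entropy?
B

A is deterministic, so H(A) = 0. B is uniform over 17 outcomes, so H(B) = log₂(17) = 4.087 bits. Any distribution with genuine randomness has higher entropy than a deterministic one.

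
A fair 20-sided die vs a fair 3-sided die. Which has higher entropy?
20-sided die

Both are uniform distributions; for uniform over n outcomes, H = log₂(n). H(20-sided) = log₂(20) = 4.322 bits and H(3-sided) = log₂(3) = 1.585 bits. More outcomes in a uniform distribution means higher entropy.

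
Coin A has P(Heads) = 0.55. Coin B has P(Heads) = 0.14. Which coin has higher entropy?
A

For binary distributions, entropy is maximized at p=0.5 and decreases as p moves toward 0 or 1.

H(A) = H(0.55) = 0.9928 bits
H(B) = H(0.14) = 0.5842 bits

Distribution A (p=0.55) is closer to uniform (p=0.5), so it has higher entropy.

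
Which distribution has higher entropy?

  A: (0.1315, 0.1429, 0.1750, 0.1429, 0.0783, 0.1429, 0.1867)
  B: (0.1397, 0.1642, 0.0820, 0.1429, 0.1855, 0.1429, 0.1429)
B

Both distributions are close to uniform, making this a harder comparison.

H(A) = 2.7677 bits
H(B) = 2.7746 bits

The distribution closer to uniform has higher entropy.
Answer: B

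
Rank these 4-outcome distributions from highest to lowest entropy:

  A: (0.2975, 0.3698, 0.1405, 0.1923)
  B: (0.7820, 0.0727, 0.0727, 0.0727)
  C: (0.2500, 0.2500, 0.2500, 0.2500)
C > A > B

Key insight: Entropy is maximized by uniform distributions and minimized by concentrated distributions.

- Uniform distributions have maximum entropy log₂(4) = 2.0000 bits
- The more "peaked" or concentrated a distribution, the lower its entropy

Entropies:
  H(A) = 1.9062 bits
  H(B) = 1.1020 bits
  H(C) = 2.0000 bits

Ranking: C > A > B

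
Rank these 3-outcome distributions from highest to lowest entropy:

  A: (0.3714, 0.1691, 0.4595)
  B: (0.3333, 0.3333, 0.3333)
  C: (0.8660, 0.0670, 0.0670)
B > A > C

Key insight: Entropy is maximized by uniform distributions and minimized by concentrated distributions.

- Uniform distributions have maximum entropy log₂(3) = 1.5850 bits
- The more "peaked" or concentrated a distribution, the lower its entropy

Entropies:
  H(A) = 1.4798 bits
  H(B) = 1.5850 bits
  H(C) = 0.7023 bits

Ranking: B > A > C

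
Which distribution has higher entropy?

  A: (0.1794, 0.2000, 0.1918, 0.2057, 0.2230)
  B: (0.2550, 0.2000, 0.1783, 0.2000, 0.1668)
A

Both distributions are close to uniform, making this a harder comparison.

H(A) = 2.3181 bits
H(B) = 2.3059 bits

The distribution closer to uniform has higher entropy.
Answer: A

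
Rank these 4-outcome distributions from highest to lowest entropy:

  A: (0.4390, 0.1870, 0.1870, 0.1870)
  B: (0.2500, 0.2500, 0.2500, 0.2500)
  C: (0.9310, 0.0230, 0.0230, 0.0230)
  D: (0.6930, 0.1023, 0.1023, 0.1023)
B > A > D > C

Key insight: Entropy is maximized by uniform distributions and minimized by concentrated distributions.

Entropies:
  H(A) = 1.8784 bits
  H(B) = 2.0000 bits
  H(C) = 0.4715 bits
  H(D) = 1.3763 bits

Ranking: B > A > D > C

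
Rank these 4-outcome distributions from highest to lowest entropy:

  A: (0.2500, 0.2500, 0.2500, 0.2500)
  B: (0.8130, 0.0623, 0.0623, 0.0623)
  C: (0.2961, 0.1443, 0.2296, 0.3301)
A > C > B

Key insight: Entropy is maximized by uniform distributions and minimized by concentrated distributions.

- Uniform distributions have maximum entropy log₂(4) = 2.0000 bits
- The more "peaked" or concentrated a distribution, the lower its entropy

Entropies:
  H(A) = 2.0000 bits
  H(B) = 0.9915 bits
  H(C) = 1.9381 bits

Ranking: A > C > B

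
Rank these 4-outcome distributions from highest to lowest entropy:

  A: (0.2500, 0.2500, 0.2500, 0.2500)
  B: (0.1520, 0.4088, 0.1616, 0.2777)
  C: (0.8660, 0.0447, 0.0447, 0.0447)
A > B > C

Key insight: Entropy is maximized by uniform distributions and minimized by concentrated distributions.

- Uniform distributions have maximum entropy log₂(4) = 2.0000 bits
- The more "peaked" or concentrated a distribution, the lower its entropy

Entropies:
  H(A) = 2.0000 bits
  H(B) = 1.8788 bits
  H(C) = 0.7807 bits

Ranking: A > B > C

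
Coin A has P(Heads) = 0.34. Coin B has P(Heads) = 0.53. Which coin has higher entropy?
B

For binary distributions, entropy is maximized at p=0.5 and decreases as p moves toward 0 or 1.

H(A) = H(0.34) = 0.9248 bits
H(B) = H(0.53) = 0.9974 bits

Distribution B (p=0.53) is closer to uniform (p=0.5), so it has higher entropy.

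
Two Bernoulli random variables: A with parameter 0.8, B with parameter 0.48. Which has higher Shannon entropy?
B

For binary distributions, entropy is maximized at p=0.5 and decreases as p moves toward 0 or 1.

H(A) = H(0.8) = 0.7219 bits
H(B) = H(0.48) = 0.9988 bits

Distribution B (p=0.48) is closer to uniform (p=0.5), so it has higher entropy.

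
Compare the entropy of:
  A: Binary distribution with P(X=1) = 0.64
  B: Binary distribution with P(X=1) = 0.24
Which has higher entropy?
A

For binary distributions, entropy is maximized at p=0.5 and decreases as p moves toward 0 or 1.

H(A) = H(0.64) = 0.9427 bits
H(B) = H(0.24) = 0.7950 bits

Distribution A (p=0.64) is closer to uniform (p=0.5), so it has higher entropy.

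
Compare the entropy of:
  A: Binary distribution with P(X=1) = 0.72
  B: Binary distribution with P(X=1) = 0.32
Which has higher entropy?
B

For binary distributions, entropy is maximized at p=0.5 and decreases as p moves toward 0 or 1.

H(A) = H(0.72) = 0.8555 bits
H(B) = H(0.32) = 0.9044 bits

Distribution B (p=0.32) is closer to uniform (p=0.5), so it has higher entropy.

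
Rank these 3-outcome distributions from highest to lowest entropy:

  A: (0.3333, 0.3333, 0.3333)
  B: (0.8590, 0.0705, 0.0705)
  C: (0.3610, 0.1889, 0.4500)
A > C > B

Key insight: Entropy is maximized by uniform distributions and minimized by concentrated distributions.

- Uniform distributions have maximum entropy log₂(3) = 1.5850 bits
- The more "peaked" or concentrated a distribution, the lower its entropy

Entropies:
  H(A) = 1.5850 bits
  H(B) = 0.7279 bits
  H(C) = 1.5033 bits

Ranking: A > C > B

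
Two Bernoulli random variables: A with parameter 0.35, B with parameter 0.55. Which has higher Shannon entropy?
B

For binary distributions, entropy is maximized at p=0.5 and decreases as p moves toward 0 or 1.

H(A) = H(0.35) = 0.9341 bits
H(B) = H(0.55) = 0.9928 bits

Distribution B (p=0.55) is closer to uniform (p=0.5), so it has higher entropy.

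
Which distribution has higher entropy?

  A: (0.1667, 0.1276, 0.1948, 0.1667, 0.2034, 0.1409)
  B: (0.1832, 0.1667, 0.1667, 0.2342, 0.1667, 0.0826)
A

Both distributions are close to uniform, making this a harder comparison.

H(A) = 2.5660 bits
H(B) = 2.5287 bits

The distribution closer to uniform has higher entropy.
Answer: A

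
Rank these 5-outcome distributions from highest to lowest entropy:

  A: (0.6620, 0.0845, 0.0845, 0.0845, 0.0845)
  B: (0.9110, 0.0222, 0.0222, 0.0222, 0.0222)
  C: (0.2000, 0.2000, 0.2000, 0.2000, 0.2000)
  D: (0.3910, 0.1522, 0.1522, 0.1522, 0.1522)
C > D > A > B

Key insight: Entropy is maximized by uniform distributions and minimized by concentrated distributions.

Entropies:
  H(A) = 1.5989 bits
  H(B) = 0.6111 bits
  H(C) = 2.3219 bits
  H(D) = 2.1834 bits

Ranking: C > D > A > B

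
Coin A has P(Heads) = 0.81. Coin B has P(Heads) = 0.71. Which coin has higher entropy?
B

For binary distributions, entropy is maximized at p=0.5 and decreases as p moves toward 0 or 1.

H(A) = H(0.81) = 0.7015 bits
H(B) = H(0.71) = 0.8687 bits

Distribution B (p=0.71) is closer to uniform (p=0.5), so it has higher entropy.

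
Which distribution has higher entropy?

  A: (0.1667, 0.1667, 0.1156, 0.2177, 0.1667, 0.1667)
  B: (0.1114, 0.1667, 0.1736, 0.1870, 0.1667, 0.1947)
B

Both distributions are close to uniform, making this a harder comparison.

H(A) = 2.5620 bits
H(B) = 2.5648 bits

The distribution closer to uniform has higher entropy.
Answer: B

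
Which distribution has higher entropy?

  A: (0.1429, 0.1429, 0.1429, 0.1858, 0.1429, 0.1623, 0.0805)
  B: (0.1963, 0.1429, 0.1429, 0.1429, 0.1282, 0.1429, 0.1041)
B

Both distributions are close to uniform, making this a harder comparison.

H(A) = 2.7736 bits
H(B) = 2.7849 bits

The distribution closer to uniform has higher entropy.
Answer: B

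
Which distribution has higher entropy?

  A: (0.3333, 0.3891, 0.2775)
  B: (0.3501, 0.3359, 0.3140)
B

Both distributions are close to uniform, making this a harder comparison.

H(A) = 1.5714 bits
H(B) = 1.5835 bits

The distribution closer to uniform has higher entropy.
Answer: B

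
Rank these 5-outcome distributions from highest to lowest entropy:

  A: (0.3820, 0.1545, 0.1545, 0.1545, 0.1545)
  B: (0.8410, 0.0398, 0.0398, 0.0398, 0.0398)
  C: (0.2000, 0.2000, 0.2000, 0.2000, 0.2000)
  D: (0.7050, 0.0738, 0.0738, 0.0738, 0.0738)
C > A > D > B

Key insight: Entropy is maximized by uniform distributions and minimized by concentrated distributions.

Entropies:
  H(A) = 2.1954 bits
  H(B) = 0.9499 bits
  H(C) = 2.3219 bits
  H(D) = 1.4651 bits

Ranking: C > A > D > B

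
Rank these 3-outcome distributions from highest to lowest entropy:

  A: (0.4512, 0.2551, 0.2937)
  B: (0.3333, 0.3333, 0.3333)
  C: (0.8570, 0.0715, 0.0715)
B > A > C

Key insight: Entropy is maximized by uniform distributions and minimized by concentrated distributions.

- Uniform distributions have maximum entropy log₂(3) = 1.5850 bits
- The more "peaked" or concentrated a distribution, the lower its entropy

Entropies:
  H(A) = 1.5400 bits
  H(B) = 1.5850 bits
  H(C) = 0.7350 bits

Ranking: B > A > C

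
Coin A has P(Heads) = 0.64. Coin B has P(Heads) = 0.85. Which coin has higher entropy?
A

For binary distributions, entropy is maximized at p=0.5 and decreases as p moves toward 0 or 1.

H(A) = H(0.64) = 0.9427 bits
H(B) = H(0.85) = 0.6098 bits

Distribution A (p=0.64) is closer to uniform (p=0.5), so it has higher entropy.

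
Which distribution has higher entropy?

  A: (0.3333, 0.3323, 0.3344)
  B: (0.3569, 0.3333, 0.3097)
A

Both distributions are close to uniform, making this a harder comparison.

H(A) = 1.5850 bits
H(B) = 1.5826 bits

The distribution closer to uniform has higher entropy.
Answer: A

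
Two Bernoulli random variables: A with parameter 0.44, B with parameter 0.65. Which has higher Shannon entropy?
A

For binary distributions, entropy is maximized at p=0.5 and decreases as p moves toward 0 or 1.

H(A) = H(0.44) = 0.9896 bits
H(B) = H(0.65) = 0.9341 bits

Distribution A (p=0.44) is closer to uniform (p=0.5), so it has higher entropy.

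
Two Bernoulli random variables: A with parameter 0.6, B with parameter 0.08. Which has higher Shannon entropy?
A

For binary distributions, entropy is maximized at p=0.5 and decreases as p moves toward 0 or 1.

H(A) = H(0.6) = 0.9710 bits
H(B) = H(0.08) = 0.4022 bits

Distribution A (p=0.6) is closer to uniform (p=0.5), so it has higher entropy.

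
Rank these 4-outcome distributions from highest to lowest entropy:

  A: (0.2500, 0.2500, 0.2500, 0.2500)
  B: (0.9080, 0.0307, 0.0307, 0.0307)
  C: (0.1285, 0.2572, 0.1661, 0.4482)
A > C > B

Key insight: Entropy is maximized by uniform distributions and minimized by concentrated distributions.

- Uniform distributions have maximum entropy log₂(4) = 2.0000 bits
- The more "peaked" or concentrated a distribution, the lower its entropy

Entropies:
  H(A) = 2.0000 bits
  H(B) = 0.5889 bits
  H(C) = 1.8334 bits

Ranking: A > C > B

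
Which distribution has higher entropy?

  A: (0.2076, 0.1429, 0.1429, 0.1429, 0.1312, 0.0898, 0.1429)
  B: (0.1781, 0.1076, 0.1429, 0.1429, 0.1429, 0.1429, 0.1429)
B

Both distributions are close to uniform, making this a harder comparison.

H(A) = 2.7717 bits
H(B) = 2.7947 bits

The distribution closer to uniform has higher entropy.
Answer: B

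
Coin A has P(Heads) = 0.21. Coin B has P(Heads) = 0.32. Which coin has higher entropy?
B

For binary distributions, entropy is maximized at p=0.5 and decreases as p moves toward 0 or 1.

H(A) = H(0.21) = 0.7415 bits
H(B) = H(0.32) = 0.9044 bits

Distribution B (p=0.32) is closer to uniform (p=0.5), so it has higher entropy.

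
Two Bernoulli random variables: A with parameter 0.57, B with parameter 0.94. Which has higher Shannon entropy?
A

For binary distributions, entropy is maximized at p=0.5 and decreases as p moves toward 0 or 1.

H(A) = H(0.57) = 0.9858 bits
H(B) = H(0.94) = 0.3274 bits

Distribution A (p=0.57) is closer to uniform (p=0.5), so it has higher entropy.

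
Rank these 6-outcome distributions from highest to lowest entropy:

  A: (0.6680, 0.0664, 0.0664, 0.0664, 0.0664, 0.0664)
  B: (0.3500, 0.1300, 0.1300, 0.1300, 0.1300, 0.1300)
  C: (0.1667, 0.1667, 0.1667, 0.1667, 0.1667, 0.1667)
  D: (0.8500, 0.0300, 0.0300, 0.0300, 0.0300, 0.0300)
C > B > A > D

Key insight: Entropy is maximized by uniform distributions and minimized by concentrated distributions.

Entropies:
  H(A) = 1.6878 bits
  H(B) = 2.4433 bits
  H(C) = 2.5850 bits
  H(D) = 0.9581 bits

Ranking: C > B > A > D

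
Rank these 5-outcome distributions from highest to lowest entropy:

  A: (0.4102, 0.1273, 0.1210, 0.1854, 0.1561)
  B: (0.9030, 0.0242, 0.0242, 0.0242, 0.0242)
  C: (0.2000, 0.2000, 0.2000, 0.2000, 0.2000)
C > A > B

Key insight: Entropy is maximized by uniform distributions and minimized by concentrated distributions.

- Uniform distributions have maximum entropy log₂(5) = 2.3219 bits
- The more "peaked" or concentrated a distribution, the lower its entropy

Entropies:
  H(A) = 2.1436 bits
  H(B) = 0.6534 bits
  H(C) = 2.3219 bits

Ranking: C > A > B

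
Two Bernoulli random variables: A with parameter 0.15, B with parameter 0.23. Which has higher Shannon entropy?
B

For binary distributions, entropy is maximized at p=0.5 and decreases as p moves toward 0 or 1.

H(A) = H(0.15) = 0.6098 bits
H(B) = H(0.23) = 0.7780 bits

Distribution B (p=0.23) is closer to uniform (p=0.5), so it has higher entropy.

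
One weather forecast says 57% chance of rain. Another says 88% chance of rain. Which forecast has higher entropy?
57% forecast

Treat each forecast as a Bernoulli distribution. Binary entropy is maximized at p=0.5 and falls off symmetrically toward 0 or 1. The 57% forecast is closer to 50%, so it is more uncertain. H(57%) ≈ 0.986 bits, H(88%) ≈ 0.529 bits.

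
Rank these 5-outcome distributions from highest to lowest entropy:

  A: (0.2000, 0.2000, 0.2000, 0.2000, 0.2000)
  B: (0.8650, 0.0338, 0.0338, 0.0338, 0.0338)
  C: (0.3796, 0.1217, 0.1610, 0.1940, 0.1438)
A > C > B

Key insight: Entropy is maximized by uniform distributions and minimized by concentrated distributions.

- Uniform distributions have maximum entropy log₂(5) = 2.3219 bits
- The more "peaked" or concentrated a distribution, the lower its entropy

Entropies:
  H(A) = 2.3219 bits
  H(B) = 0.8410 bits
  H(C) = 2.1857 bits

Ranking: A > C > B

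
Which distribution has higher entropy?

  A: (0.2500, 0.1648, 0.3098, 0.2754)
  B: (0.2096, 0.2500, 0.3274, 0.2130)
B

Both distributions are close to uniform, making this a harder comparison.

H(A) = 1.9648 bits
H(B) = 1.9751 bits

The distribution closer to uniform has higher entropy.
Answer: B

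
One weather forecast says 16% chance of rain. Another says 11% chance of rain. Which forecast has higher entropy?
16% forecast

Treat each forecast as a Bernoulli distribution. Binary entropy is maximized at p=0.5 and falls off symmetrically toward 0 or 1. The 16% forecast is closer to 50%, so it is more uncertain. H(16%) ≈ 0.634 bits, H(11%) ≈ 0.500 bits.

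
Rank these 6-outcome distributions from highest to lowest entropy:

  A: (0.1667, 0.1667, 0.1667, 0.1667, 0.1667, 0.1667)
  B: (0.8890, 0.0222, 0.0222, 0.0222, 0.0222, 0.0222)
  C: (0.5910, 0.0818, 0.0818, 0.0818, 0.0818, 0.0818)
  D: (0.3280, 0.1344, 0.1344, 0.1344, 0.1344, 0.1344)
A > D > C > B

Key insight: Entropy is maximized by uniform distributions and minimized by concentrated distributions.

Entropies:
  H(A) = 2.5850 bits
  H(B) = 0.7607 bits
  H(C) = 1.9256 bits
  H(D) = 2.4732 bits

Ranking: A > D > C > B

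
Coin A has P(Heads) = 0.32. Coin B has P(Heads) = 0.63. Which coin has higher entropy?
B

For binary distributions, entropy is maximized at p=0.5 and decreases as p moves toward 0 or 1.

H(A) = H(0.32) = 0.9044 bits
H(B) = H(0.63) = 0.9507 bits

Distribution B (p=0.63) is closer to uniform (p=0.5), so it has higher entropy.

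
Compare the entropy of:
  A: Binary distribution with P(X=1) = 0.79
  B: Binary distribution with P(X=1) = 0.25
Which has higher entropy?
B

For binary distributions, entropy is maximized at p=0.5 and decreases as p moves toward 0 or 1.

H(A) = H(0.79) = 0.7415 bits
H(B) = H(0.25) = 0.8113 bits

Distribution B (p=0.25) is closer to uniform (p=0.5), so it has higher entropy.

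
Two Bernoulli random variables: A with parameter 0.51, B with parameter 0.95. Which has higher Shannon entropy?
A

For binary distributions, entropy is maximized at p=0.5 and decreases as p moves toward 0 or 1.

H(A) = H(0.51) = 0.9997 bits
H(B) = H(0.95) = 0.2864 bits

Distribution A (p=0.51) is closer to uniform (p=0.5), so it has higher entropy.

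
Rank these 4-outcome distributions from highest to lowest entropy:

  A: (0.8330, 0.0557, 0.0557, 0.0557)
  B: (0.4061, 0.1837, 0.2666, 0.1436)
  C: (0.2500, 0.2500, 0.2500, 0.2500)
C > B > A

Key insight: Entropy is maximized by uniform distributions and minimized by concentrated distributions.

- Uniform distributions have maximum entropy log₂(4) = 2.0000 bits
- The more "peaked" or concentrated a distribution, the lower its entropy

Entropies:
  H(A) = 0.9155 bits
  H(B) = 1.8875 bits
  H(C) = 2.0000 bits

Ranking: C > B > A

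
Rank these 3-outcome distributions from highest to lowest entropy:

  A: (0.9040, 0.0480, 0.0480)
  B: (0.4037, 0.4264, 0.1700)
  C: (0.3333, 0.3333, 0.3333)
C > B > A

Key insight: Entropy is maximized by uniform distributions and minimized by concentrated distributions.

- Uniform distributions have maximum entropy log₂(3) = 1.5850 bits
- The more "peaked" or concentrated a distribution, the lower its entropy

Entropies:
  H(A) = 0.5522 bits
  H(B) = 1.4872 bits
  H(C) = 1.5850 bits

Ranking: C > B > A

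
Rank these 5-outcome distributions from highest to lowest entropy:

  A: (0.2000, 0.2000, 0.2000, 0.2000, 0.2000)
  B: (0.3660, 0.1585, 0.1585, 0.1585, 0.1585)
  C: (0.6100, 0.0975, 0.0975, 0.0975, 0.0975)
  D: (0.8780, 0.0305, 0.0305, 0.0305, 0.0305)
A > B > C > D

Key insight: Entropy is maximized by uniform distributions and minimized by concentrated distributions.

Entropies:
  H(A) = 2.3219 bits
  H(B) = 2.2156 bits
  H(C) = 1.7448 bits
  H(D) = 0.7791 bits

Ranking: A > B > C > D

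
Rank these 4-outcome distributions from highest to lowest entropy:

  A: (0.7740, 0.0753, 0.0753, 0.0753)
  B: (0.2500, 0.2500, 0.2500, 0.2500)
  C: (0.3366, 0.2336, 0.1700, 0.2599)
B > C > A

Key insight: Entropy is maximized by uniform distributions and minimized by concentrated distributions.

- Uniform distributions have maximum entropy log₂(4) = 2.0000 bits
- The more "peaked" or concentrated a distribution, the lower its entropy

Entropies:
  H(A) = 1.1292 bits
  H(B) = 2.0000 bits
  H(C) = 1.9586 bits

Ranking: B > C > A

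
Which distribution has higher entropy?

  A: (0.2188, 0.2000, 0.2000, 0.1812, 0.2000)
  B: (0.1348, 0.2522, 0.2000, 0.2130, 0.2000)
A

Both distributions are close to uniform, making this a harder comparison.

H(A) = 2.3194 bits
H(B) = 2.2949 bits

The distribution closer to uniform has higher entropy.
Answer: A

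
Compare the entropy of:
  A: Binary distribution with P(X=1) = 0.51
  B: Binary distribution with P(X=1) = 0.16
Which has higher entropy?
A

For binary distributions, entropy is maximized at p=0.5 and decreases as p moves toward 0 or 1.

H(A) = H(0.51) = 0.9997 bits
H(B) = H(0.16) = 0.6343 bits

Distribution A (p=0.51) is closer to uniform (p=0.5), so it has higher entropy.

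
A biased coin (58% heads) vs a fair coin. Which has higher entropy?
Fair coin

The fair coin is uniform (p=0.5), maximizing binary entropy at 1 bit. The biased coin has H(0.58) ≈ 0.981 bits — its outcome is more predictable, so its entropy is lower.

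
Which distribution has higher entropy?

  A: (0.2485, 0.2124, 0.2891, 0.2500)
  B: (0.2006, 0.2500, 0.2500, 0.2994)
A

Both distributions are close to uniform, making this a harder comparison.

H(A) = 1.9915 bits
H(B) = 1.9858 bits

The distribution closer to uniform has higher entropy.
Answer: A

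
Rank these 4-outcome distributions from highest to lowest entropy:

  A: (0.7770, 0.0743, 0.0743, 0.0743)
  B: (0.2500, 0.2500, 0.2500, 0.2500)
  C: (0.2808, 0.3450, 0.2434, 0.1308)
B > C > A

Key insight: Entropy is maximized by uniform distributions and minimized by concentrated distributions.

- Uniform distributions have maximum entropy log₂(4) = 2.0000 bits
- The more "peaked" or concentrated a distribution, the lower its entropy

Entropies:
  H(A) = 1.1191 bits
  H(B) = 2.0000 bits
  H(C) = 1.9243 bits

Ranking: B > C > A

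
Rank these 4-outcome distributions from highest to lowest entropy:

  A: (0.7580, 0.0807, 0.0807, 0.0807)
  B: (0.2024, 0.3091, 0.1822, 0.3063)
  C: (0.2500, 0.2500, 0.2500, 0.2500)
C > B > A

Key insight: Entropy is maximized by uniform distributions and minimized by concentrated distributions.

- Uniform distributions have maximum entropy log₂(4) = 2.0000 bits
- The more "peaked" or concentrated a distribution, the lower its entropy

Entropies:
  H(A) = 1.1819 bits
  H(B) = 1.9605 bits
  H(C) = 2.0000 bits

Ranking: C > B > A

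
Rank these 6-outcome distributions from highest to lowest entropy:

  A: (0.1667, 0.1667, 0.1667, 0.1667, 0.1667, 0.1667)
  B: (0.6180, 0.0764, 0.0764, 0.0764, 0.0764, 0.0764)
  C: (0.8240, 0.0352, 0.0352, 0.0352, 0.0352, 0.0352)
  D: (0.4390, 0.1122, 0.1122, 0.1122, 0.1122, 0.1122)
A > D > B > C

Key insight: Entropy is maximized by uniform distributions and minimized by concentrated distributions.

Entropies:
  H(A) = 2.5850 bits
  H(B) = 1.8464 bits
  H(C) = 1.0799 bits
  H(D) = 2.2918 bits

Ranking: A > D > B > C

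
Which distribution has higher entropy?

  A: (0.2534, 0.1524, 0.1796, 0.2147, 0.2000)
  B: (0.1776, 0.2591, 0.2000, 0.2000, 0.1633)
B

Both distributions are close to uniform, making this a harder comparison.

H(A) = 2.3012 bits
H(B) = 2.3033 bits

The distribution closer to uniform has higher entropy.
Answer: B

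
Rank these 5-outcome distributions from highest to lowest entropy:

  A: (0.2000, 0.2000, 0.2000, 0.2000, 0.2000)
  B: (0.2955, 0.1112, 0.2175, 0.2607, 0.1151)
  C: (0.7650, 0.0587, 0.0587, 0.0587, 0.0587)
A > B > C

Key insight: Entropy is maximized by uniform distributions and minimized by concentrated distributions.

- Uniform distributions have maximum entropy log₂(5) = 2.3219 bits
- The more "peaked" or concentrated a distribution, the lower its entropy

Entropies:
  H(A) = 2.3219 bits
  H(B) = 2.2154 bits
  H(C) = 1.2566 bits

Ranking: A > B > C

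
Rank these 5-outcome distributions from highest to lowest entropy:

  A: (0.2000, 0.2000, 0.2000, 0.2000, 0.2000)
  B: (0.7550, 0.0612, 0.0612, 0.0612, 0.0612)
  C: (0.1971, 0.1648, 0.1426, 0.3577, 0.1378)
A > C > B

Key insight: Entropy is maximized by uniform distributions and minimized by concentrated distributions.

- Uniform distributions have maximum entropy log₂(5) = 2.3219 bits
- The more "peaked" or concentrated a distribution, the lower its entropy

Entropies:
  H(A) = 2.3219 bits
  H(B) = 1.2933 bits
  H(C) = 2.2157 bits

Ranking: A > C > B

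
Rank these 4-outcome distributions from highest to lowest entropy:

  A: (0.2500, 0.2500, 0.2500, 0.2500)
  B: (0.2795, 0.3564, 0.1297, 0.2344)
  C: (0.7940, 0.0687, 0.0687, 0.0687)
A > B > C

Key insight: Entropy is maximized by uniform distributions and minimized by concentrated distributions.

- Uniform distributions have maximum entropy log₂(4) = 2.0000 bits
- The more "peaked" or concentrated a distribution, the lower its entropy

Entropies:
  H(A) = 2.0000 bits
  H(B) = 1.9173 bits
  H(C) = 1.0603 bits

Ranking: A > B > C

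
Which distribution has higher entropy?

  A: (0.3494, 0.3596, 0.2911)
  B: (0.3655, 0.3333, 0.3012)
B

Both distributions are close to uniform, making this a harder comparison.

H(A) = 1.5789 bits
H(B) = 1.5805 bits

The distribution closer to uniform has higher entropy.
Answer: B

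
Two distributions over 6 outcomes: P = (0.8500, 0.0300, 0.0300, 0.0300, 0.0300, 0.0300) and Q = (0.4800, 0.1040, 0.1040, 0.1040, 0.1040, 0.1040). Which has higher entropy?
Q

P is highly concentrated on one outcome (85%), making it nearly deterministic. Q spreads its mass more evenly (max 48%). The more spread-out distribution has higher entropy: H(P) ≈ 0.958 bits, H(Q) ≈ 2.206 bits.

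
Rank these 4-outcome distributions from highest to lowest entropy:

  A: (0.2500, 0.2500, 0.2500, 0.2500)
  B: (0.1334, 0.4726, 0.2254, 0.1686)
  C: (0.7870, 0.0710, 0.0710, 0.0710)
A > B > C

Key insight: Entropy is maximized by uniform distributions and minimized by concentrated distributions.

- Uniform distributions have maximum entropy log₂(4) = 2.0000 bits
- The more "peaked" or concentrated a distribution, the lower its entropy

Entropies:
  H(A) = 2.0000 bits
  H(B) = 1.8162 bits
  H(C) = 1.0848 bits

Ranking: A > B > C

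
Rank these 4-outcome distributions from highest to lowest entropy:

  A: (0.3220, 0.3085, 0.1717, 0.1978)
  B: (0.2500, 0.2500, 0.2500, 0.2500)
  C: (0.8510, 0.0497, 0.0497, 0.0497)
B > A > C

Key insight: Entropy is maximized by uniform distributions and minimized by concentrated distributions.

- Uniform distributions have maximum entropy log₂(4) = 2.0000 bits
- The more "peaked" or concentrated a distribution, the lower its entropy

Entropies:
  H(A) = 1.9488 bits
  H(B) = 2.0000 bits
  H(C) = 0.8435 bits

Ranking: B > A > C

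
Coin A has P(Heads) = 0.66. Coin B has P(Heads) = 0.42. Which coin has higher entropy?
B

For binary distributions, entropy is maximized at p=0.5 and decreases as p moves toward 0 or 1.

H(A) = H(0.66) = 0.9248 bits
H(B) = H(0.42) = 0.9815 bits

Distribution B (p=0.42) is closer to uniform (p=0.5), so it has higher entropy.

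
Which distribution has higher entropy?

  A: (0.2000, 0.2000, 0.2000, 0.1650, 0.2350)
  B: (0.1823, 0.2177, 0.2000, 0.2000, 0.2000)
B

Both distributions are close to uniform, making this a harder comparison.

H(A) = 2.3131 bits
H(B) = 2.3197 bits

The distribution closer to uniform has higher entropy.
Answer: B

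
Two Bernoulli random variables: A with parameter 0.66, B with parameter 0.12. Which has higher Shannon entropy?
A

For binary distributions, entropy is maximized at p=0.5 and decreases as p moves toward 0 or 1.

H(A) = H(0.66) = 0.9248 bits
H(B) = H(0.12) = 0.5294 bits

Distribution A (p=0.66) is closer to uniform (p=0.5), so it has higher entropy.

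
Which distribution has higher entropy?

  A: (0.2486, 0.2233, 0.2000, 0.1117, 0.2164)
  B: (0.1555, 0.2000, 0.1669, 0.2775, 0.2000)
B

Both distributions are close to uniform, making this a harder comparison.

H(A) = 2.2776 bits
H(B) = 2.2907 bits

The distribution closer to uniform has higher entropy.
Answer: B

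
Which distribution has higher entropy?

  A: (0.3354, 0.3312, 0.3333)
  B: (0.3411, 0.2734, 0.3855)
A

Both distributions are close to uniform, making this a harder comparison.

H(A) = 1.5849 bits
H(B) = 1.5709 bits

The distribution closer to uniform has higher entropy.
Answer: A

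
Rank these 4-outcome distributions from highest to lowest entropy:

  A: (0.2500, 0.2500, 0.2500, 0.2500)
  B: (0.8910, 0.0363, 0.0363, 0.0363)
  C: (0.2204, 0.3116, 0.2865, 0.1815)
A > C > B

Key insight: Entropy is maximized by uniform distributions and minimized by concentrated distributions.

- Uniform distributions have maximum entropy log₂(4) = 2.0000 bits
- The more "peaked" or concentrated a distribution, the lower its entropy

Entropies:
  H(A) = 2.0000 bits
  H(B) = 0.6697 bits
  H(C) = 1.9686 bits

Ranking: A > C > B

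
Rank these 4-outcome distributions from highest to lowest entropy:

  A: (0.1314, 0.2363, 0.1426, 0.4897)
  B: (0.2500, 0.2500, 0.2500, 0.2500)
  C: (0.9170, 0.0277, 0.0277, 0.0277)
B > A > C

Key insight: Entropy is maximized by uniform distributions and minimized by concentrated distributions.

- Uniform distributions have maximum entropy log₂(4) = 2.0000 bits
- The more "peaked" or concentrated a distribution, the lower its entropy

Entropies:
  H(A) = 1.7817 bits
  H(B) = 2.0000 bits
  H(C) = 0.5442 bits

Ranking: B > A > C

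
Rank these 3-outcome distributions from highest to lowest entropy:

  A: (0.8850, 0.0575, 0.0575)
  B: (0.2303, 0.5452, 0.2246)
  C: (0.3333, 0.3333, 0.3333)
C > B > A

Key insight: Entropy is maximized by uniform distributions and minimized by concentrated distributions.

- Uniform distributions have maximum entropy log₂(3) = 1.5850 bits
- The more "peaked" or concentrated a distribution, the lower its entropy

Entropies:
  H(A) = 0.6298 bits
  H(B) = 1.4489 bits
  H(C) = 1.5850 bits

Ranking: C > B > A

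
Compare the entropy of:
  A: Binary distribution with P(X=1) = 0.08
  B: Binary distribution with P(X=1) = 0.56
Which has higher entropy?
B

For binary distributions, entropy is maximized at p=0.5 and decreases as p moves toward 0 or 1.

H(A) = H(0.08) = 0.4022 bits
H(B) = H(0.56) = 0.9896 bits

Distribution B (p=0.56) is closer to uniform (p=0.5), so it has higher entropy.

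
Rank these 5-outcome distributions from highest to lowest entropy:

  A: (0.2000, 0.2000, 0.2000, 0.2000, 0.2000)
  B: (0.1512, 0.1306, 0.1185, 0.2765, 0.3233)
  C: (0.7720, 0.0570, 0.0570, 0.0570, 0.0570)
A > B > C

Key insight: Entropy is maximized by uniform distributions and minimized by concentrated distributions.

- Uniform distributions have maximum entropy log₂(5) = 2.3219 bits
- The more "peaked" or concentrated a distribution, the lower its entropy

Entropies:
  H(A) = 2.3219 bits
  H(B) = 2.1997 bits
  H(C) = 1.2305 bits

Ranking: A > B > C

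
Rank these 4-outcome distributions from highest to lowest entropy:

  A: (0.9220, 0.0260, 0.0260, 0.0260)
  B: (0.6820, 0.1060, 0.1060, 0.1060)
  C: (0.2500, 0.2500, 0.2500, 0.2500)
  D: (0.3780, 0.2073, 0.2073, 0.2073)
C > D > B > A

Key insight: Entropy is maximized by uniform distributions and minimized by concentrated distributions.

Entropies:
  H(A) = 0.5187 bits
  H(B) = 1.4062 bits
  H(C) = 2.0000 bits
  H(D) = 1.9425 bits

Ranking: C > D > B > A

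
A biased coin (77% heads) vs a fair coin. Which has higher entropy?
Fair coin

The fair coin is uniform (p=0.5), maximizing binary entropy at 1 bit. The biased coin has H(0.77) ≈ 0.778 bits — its outcome is more predictable, so its entropy is lower.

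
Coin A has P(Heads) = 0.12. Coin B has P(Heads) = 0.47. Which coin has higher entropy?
B

For binary distributions, entropy is maximized at p=0.5 and decreases as p moves toward 0 or 1.

H(A) = H(0.12) = 0.5294 bits
H(B) = H(0.47) = 0.9974 bits

Distribution B (p=0.47) is closer to uniform (p=0.5), so it has higher entropy.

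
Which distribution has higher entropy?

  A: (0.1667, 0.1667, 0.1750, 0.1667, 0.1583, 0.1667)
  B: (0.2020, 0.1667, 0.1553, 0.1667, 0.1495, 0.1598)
A

Both distributions are close to uniform, making this a harder comparison.

H(A) = 2.5844 bits
H(B) = 2.5778 bits

The distribution closer to uniform has higher entropy.
Answer: A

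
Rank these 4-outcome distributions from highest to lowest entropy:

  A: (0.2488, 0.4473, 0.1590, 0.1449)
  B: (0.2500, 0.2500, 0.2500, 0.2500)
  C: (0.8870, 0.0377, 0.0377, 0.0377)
B > A > C

Key insight: Entropy is maximized by uniform distributions and minimized by concentrated distributions.

- Uniform distributions have maximum entropy log₂(4) = 2.0000 bits
- The more "peaked" or concentrated a distribution, the lower its entropy

Entropies:
  H(A) = 1.8442 bits
  H(B) = 2.0000 bits
  H(C) = 0.6880 bits

Ranking: B > A > C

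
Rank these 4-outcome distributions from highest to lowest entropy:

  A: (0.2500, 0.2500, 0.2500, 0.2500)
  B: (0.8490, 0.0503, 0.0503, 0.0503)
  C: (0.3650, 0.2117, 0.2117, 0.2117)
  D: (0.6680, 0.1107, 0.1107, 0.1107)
A > C > D > B

Key insight: Entropy is maximized by uniform distributions and minimized by concentrated distributions.

Entropies:
  H(A) = 2.0000 bits
  H(B) = 0.8517 bits
  H(C) = 1.9532 bits
  H(D) = 1.4432 bits

Ranking: A > C > D > B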